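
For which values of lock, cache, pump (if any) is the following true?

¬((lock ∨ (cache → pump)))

lock=F, cache=T, pump=F

  ¬((lock ∨ (cache → pump))) = True
    lock ∨ (cache → pump) = False
      cache → pump = False
The formula evaluates to True.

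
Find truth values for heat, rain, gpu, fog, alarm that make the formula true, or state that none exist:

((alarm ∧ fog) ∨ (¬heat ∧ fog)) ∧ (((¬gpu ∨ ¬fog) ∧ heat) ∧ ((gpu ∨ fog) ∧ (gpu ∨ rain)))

heat = True, rain = True, gpu = False, fog = True, alarm = True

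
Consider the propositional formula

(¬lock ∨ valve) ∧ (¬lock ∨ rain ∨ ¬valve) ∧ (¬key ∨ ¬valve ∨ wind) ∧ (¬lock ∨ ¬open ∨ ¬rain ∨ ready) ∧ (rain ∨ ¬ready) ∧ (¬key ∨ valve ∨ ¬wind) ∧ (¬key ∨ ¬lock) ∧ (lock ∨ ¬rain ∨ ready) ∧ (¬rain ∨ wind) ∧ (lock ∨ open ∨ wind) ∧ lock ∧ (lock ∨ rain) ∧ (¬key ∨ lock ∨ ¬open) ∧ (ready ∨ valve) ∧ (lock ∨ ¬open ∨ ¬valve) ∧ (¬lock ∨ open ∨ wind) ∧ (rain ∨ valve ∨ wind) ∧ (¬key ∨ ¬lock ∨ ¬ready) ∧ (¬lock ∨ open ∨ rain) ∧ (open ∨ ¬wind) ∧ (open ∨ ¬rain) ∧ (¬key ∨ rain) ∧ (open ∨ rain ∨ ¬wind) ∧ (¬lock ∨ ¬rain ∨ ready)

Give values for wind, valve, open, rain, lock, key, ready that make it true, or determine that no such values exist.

wind: True, valve: True, open: True, rain: True, lock: True, key: False, ready: True

Unit clause (lock) forces lock = True.
In (¬lock ∨ valve) only valve is left, so valve = True.
In (¬lock ∨ rain ∨ ¬valve) only rain is left, so rain = True.
In (¬key ∨ ¬lock) only ¬key is left, so key = False.
In (¬rain ∨ wind) only wind is left, so wind = True.
In (open ∨ ¬wind) only open is left, so open = True.
In (¬lock ∨ ¬rain ∨ ready) only ready is left, so ready = True.
All clauses satisfied.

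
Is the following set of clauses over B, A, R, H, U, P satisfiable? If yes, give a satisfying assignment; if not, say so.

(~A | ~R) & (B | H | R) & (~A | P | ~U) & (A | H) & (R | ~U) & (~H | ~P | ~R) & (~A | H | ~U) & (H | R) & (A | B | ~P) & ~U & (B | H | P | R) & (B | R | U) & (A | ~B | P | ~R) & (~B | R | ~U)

B = True; A = False; R = False; H = True; U = False; P = True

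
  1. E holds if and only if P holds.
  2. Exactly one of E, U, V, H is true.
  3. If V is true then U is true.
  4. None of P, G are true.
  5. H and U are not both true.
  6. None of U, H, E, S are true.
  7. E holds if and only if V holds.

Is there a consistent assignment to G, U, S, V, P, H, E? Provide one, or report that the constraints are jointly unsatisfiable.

Case U = True:
  Constraint (6) is violated (U=T) — contradiction.
Case U = False:
  (3) with U=F forces V = False.
  (4) forces P = False.
  (1) with P=F forces E = False.
  (2) with E=F, U=F, V=F forces H = True.
  Constraint (6) is violated (H=T) — contradiction.
Both cases fail — unsatisfiable.

UNSATISFIABLE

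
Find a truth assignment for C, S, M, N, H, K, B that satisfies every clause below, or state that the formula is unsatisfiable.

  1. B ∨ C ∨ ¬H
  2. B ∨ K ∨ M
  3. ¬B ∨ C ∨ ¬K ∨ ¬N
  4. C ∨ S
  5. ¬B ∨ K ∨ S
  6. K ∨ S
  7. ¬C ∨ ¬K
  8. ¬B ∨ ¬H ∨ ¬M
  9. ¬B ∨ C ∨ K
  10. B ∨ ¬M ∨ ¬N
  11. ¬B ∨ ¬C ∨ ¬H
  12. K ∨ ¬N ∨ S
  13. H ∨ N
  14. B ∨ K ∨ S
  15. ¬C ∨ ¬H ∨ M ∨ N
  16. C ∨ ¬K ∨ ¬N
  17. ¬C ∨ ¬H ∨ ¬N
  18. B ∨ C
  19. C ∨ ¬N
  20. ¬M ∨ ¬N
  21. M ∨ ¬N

Set C = False.
  then (C ∨ S) forces S = True.
  then (B ∨ C) forces B = True.
  then (C ∨ ¬N) forces N = False.
  then (¬B ∨ C ∨ K) forces K = True.
  then (H ∨ N) forces H = True.
  then (¬B ∨ ¬H ∨ ¬M) forces M = False.
All clauses satisfied.

C = False; S = True; M = False; N = False; H = True; K = True; B = True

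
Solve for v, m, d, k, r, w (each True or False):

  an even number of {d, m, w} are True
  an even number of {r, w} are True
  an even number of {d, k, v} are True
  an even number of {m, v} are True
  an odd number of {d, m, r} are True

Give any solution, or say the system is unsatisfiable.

UNSATISFIABLE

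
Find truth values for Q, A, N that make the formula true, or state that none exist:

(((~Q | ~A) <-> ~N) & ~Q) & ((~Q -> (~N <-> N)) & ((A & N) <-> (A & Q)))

The formula is unsatisfiable.

Case Q = True: the conjunct ~Q is False.
Case Q = False: the formula simplifies to ~N & ((~N <-> N) & ~((A & N))).
  N = True: the conjunct ~N is False.
  N = False: the conjunct ~N <-> N becomes ~False <-> False = False.
Both cases fail — unsatisfiable.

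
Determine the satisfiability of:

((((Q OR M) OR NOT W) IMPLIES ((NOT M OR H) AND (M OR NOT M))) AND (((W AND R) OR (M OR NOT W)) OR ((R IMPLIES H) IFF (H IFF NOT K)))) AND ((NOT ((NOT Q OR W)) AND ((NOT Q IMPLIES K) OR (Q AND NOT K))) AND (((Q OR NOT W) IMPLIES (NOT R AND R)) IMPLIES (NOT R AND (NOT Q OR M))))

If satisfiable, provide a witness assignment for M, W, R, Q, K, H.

M=F; W=F; R=F; Q=T; K=T; H=F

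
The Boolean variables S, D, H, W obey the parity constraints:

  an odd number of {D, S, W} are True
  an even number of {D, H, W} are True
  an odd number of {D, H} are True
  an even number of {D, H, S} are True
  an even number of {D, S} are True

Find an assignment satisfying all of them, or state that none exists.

S: True; D: True; H: False; W: True

{D, S, W}: 3 true → odd ✓
{D, H, W}: 2 true → even ✓
{D, H}: 1 true → odd ✓
{D, H, S}: 2 true → even ✓
{D, S}: 2 true → even ✓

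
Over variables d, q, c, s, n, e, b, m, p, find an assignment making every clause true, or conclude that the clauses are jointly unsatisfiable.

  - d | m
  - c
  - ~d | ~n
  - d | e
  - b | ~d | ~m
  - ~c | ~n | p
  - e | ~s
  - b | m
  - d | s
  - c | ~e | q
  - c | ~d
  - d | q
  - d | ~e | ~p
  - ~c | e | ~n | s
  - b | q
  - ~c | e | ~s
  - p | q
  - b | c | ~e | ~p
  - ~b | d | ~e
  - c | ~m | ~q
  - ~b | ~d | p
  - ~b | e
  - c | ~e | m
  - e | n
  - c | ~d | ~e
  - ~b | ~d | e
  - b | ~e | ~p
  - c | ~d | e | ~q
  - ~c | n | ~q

d = True, q = False, c = True, s = False, n = False, e = True, b = True, m = False, p = True

Unit clause (c) forces c = True.
Set d = True.
  then (~d | ~n) forces n = False.
  then (e | n) forces e = True.
  then (~c | n | ~q) forces q = False.
  then (b | q) forces b = True.
  then (p | q) forces p = True.
Set s = False.
Set m = False.
All clauses satisfied.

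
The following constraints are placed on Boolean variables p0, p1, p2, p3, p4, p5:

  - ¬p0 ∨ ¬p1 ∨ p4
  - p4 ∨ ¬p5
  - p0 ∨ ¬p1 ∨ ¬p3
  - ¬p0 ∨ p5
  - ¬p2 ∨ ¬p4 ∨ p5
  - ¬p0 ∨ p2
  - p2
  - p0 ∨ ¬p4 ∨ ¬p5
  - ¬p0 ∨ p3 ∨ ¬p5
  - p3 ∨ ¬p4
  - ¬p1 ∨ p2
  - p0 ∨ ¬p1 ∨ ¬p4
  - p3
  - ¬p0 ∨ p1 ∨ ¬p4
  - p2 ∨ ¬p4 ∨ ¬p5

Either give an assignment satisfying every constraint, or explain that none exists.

Unit clause (p2) forces p2 = True.
Unit clause (p3) forces p3 = True.
Set p0 = False.
  then (p0 ∨ ¬p1 ∨ ¬p3) forces p1 = False.
Try p4 = True:
  (¬p2 ∨ ¬p4 ∨ p5) forces p5 = True.
  clause (p0 ∨ ¬p4 ∨ ¬p5) is falsified — backtrack.
So p4 = False.
  then (p4 ∨ ¬p5) forces p5 = False.
All clauses satisfied.

p0=F, p1=F, p2=T, p3=T, p4=F, p5=F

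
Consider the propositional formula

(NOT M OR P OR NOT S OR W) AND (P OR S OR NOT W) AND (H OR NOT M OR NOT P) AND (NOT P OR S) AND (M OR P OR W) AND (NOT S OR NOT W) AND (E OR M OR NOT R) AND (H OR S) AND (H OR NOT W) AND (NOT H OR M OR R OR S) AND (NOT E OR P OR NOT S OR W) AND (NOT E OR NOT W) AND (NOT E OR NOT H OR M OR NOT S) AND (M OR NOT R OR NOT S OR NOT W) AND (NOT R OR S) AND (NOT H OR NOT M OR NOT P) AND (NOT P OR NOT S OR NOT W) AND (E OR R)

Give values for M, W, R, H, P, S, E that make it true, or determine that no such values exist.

Set M = False.
Try W = True:
  (NOT S OR NOT W) forces S = False.
  (P OR S OR NOT W) forces P = True.
  clause (NOT P OR S) is falsified — backtrack.
So W = False.
  then (M OR P OR W) forces P = True.
  then (NOT P OR S) forces S = True.
Set R = False.
  then (E OR R) forces E = True.
  then (NOT E OR NOT H OR M OR NOT S) forces H = False.
All clauses satisfied.

M=F, W=F, R=F, H=F, P=T, S=T, E=T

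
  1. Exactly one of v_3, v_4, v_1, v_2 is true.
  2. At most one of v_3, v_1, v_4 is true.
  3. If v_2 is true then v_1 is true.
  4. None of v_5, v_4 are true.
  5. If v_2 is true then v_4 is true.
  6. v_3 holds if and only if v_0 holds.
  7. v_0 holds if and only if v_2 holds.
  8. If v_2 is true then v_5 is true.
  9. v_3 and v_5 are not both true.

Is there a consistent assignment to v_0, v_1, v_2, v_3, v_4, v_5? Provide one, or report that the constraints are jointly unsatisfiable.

v_0=F, v_1=T, v_2=F, v_3=F, v_4=F, v_5=F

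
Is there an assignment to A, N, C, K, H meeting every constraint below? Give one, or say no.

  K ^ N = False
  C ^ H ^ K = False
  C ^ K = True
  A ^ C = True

A = True; N = True; C = False; K = True; H = True

K ^ N = T ^ T = False ✓
C ^ H ^ K = F ^ T ^ T = False ✓
C ^ K = F ^ T = True ✓
A ^ C = T ^ F = True ✓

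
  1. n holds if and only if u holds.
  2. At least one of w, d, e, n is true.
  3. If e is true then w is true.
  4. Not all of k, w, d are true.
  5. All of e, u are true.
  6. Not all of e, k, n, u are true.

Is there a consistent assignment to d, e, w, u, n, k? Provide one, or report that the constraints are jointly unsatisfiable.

d = False, e = True, w = True, u = True, n = True, k = False

  (1) n=T, u=T — same ✓
  (2) {w, d, e, n}: 3 true — at least one ✓
  (3) e=T ⇒ w: T ✓
  (4) {k, w, d}: 1/3 true — not all ✓
  (5) {e, u}: all 2 true ✓
  (6) {e, k, n, u}: 3/4 true — not all ✓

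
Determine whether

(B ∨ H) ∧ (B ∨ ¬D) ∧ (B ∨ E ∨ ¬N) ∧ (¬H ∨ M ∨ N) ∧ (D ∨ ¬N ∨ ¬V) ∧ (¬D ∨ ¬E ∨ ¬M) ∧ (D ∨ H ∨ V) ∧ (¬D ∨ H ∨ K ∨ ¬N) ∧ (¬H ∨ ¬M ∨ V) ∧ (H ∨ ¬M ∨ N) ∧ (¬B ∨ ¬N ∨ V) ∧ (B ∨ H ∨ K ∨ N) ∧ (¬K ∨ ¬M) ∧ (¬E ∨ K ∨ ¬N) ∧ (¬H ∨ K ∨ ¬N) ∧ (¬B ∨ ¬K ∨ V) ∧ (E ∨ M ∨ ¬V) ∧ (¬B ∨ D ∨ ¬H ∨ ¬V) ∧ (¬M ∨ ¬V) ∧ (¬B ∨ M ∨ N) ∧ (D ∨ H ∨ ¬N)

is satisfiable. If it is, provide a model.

Set E = True.
Set B = False.
  then (B ∨ H) forces H = True.
  then (B ∨ ¬D) forces D = False.
Set N = True.
  then (D ∨ ¬N ∨ ¬V) forces V = False.
  then (¬H ∨ ¬M ∨ V) forces M = False.
  then (¬E ∨ K ∨ ¬N) forces K = True.
All clauses satisfied.

E = True, B = False, N = True, K = True, M = False, V = False, H = True, D = False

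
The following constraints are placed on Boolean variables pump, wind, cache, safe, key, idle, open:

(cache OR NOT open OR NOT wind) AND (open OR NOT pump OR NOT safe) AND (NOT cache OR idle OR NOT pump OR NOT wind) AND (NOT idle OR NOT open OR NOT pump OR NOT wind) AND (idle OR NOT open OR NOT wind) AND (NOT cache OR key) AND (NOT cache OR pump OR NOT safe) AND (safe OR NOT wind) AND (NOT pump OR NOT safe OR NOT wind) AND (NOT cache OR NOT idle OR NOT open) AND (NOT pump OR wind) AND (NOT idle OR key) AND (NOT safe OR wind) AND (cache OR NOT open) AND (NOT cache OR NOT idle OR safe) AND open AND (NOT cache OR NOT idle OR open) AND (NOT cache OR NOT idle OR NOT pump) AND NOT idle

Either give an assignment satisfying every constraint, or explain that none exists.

Unit clause (open) forces open = True.
Unit clause (NOT idle) forces idle = False.
In (idle OR NOT open OR NOT wind) only NOT wind is left, so wind = False.
In (NOT pump OR wind) only NOT pump is left, so pump = False.
In (NOT safe OR wind) only NOT safe is left, so safe = False.
In (cache OR NOT open) only cache is left, so cache = True.
In (NOT cache OR key) only key is left, so key = True.
All clauses satisfied.

pump=F, wind=F, cache=T, safe=F, key=T, idle=F, open=T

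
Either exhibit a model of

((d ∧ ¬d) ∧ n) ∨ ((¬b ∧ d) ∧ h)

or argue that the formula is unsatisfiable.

d = True, n = False, b = False, h = True

  ((d ∧ ¬d) ∧ n) ∨ ((¬b ∧ d) ∧ h) = True
    (d ∧ ¬d) ∧ n = False
      d ∧ ¬d = False
        ¬d = False
    (¬b ∧ d) ∧ h = True
      ¬b ∧ d = True
        ¬b = True
The formula evaluates to True.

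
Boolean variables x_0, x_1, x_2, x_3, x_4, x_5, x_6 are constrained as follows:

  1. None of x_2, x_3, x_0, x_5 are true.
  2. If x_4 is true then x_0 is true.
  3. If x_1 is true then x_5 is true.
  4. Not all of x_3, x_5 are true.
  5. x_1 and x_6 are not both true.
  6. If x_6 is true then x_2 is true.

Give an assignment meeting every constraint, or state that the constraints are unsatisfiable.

x_0 = False, x_1 = False, x_2 = False, x_3 = False, x_4 = False, x_5 = False, x_6 = False

  (1) {x_2, x_3, x_0, x_5}: 0 true — none ✓
  (2) x_4=F ⇒ x_0: vacuous ✓
  (3) x_1=F ⇒ x_5: vacuous ✓
  (4) {x_3, x_5}: 0/2 true — not all ✓
  (5) x_1=F, x_6=F — not both ✓
  (6) x_6=F ⇒ x_2: vacuous ✓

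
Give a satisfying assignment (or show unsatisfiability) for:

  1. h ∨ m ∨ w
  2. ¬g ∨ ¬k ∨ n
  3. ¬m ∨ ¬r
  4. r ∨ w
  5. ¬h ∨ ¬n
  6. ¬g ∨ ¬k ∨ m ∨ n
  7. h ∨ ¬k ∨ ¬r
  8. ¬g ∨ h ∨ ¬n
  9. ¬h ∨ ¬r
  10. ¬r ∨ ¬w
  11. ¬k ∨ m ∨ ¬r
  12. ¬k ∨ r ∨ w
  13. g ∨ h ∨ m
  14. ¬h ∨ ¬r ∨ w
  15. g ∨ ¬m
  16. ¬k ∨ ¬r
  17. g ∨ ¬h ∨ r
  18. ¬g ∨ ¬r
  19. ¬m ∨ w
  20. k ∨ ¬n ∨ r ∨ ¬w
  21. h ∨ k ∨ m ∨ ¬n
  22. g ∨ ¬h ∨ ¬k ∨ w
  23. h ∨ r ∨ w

m: False; n: False; g: True; h: True; k: False; r: False; w: True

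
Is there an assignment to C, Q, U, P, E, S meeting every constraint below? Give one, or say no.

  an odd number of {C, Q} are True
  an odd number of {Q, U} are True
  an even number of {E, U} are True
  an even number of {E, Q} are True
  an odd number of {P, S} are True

Adding constraints 2, 3, 4 mod 2: every variable appears an even number of times on the left, so the left side is 0.
But the right sides sum to 1 (mod 2). 0 ≠ 1 — the system is inconsistent.

The formula is unsatisfiable.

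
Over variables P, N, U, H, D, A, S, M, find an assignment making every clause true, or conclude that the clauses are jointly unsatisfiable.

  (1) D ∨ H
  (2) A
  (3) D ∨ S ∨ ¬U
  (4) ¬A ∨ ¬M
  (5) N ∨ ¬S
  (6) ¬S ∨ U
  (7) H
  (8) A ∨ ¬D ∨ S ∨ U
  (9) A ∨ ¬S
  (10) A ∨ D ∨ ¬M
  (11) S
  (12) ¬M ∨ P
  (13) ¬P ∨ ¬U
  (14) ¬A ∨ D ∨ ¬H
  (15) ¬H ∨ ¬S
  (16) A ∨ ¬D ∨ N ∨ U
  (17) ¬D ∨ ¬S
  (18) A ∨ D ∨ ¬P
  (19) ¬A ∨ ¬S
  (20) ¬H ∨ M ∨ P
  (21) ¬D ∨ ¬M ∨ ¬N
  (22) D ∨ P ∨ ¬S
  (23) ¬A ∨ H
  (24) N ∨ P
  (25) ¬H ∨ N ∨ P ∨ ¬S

Case S = True:
  (A) forces A = True.
  Clause (¬A ∨ ¬S) is falsified — contradiction.
Case S = False:
  Clause (S) is falsified — contradiction.
Both cases fail, so the formula is unsatisfiable.

Unsatisfiable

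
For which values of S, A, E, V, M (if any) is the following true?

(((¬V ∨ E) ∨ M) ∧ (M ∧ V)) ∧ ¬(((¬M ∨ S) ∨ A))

S: False; A: False; E: True; V: True; M: True

  ((¬V ∨ E) ∨ M) ∧ (M ∧ V) = True
    (¬V ∨ E) ∨ M = True
      ¬V ∨ E = True
        ¬V = False
    M ∧ V = True
  ¬(((¬M ∨ S) ∨ A)) = True
    (¬M ∨ S) ∨ A = False
      ¬M ∨ S = False
        ¬M = False
Both conjuncts True, so the formula holds.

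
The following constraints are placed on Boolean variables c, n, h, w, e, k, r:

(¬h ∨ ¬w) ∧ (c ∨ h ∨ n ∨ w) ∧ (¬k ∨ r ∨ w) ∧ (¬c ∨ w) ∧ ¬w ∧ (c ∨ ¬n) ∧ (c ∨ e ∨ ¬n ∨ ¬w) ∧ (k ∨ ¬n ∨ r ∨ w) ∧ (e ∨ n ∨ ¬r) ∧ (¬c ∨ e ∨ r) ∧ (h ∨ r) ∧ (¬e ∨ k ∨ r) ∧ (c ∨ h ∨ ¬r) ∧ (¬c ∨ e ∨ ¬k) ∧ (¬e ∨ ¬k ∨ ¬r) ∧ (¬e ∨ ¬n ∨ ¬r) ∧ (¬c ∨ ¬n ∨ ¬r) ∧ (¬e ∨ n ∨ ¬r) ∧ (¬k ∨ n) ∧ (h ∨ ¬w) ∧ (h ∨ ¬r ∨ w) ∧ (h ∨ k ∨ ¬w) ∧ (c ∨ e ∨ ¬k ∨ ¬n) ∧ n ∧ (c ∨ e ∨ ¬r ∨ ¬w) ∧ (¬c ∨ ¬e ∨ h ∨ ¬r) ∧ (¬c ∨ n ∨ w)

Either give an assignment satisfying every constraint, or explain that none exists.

The formula is unsatisfiable.

Case n = True:
  (¬w) forces w = False.
  (¬c ∨ w) forces c = False.
  Clause (c ∨ ¬n) is falsified — contradiction.
Case n = False:
  Clause (n) is falsified — contradiction.
Both cases fail, so the formula is unsatisfiable.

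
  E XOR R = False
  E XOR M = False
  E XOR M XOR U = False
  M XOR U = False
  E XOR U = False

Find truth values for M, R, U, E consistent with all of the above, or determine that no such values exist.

M = False, R = False, U = False, E = False

E XOR R = F XOR F = False ✓
E XOR M = F XOR F = False ✓
E XOR M XOR U = F XOR F XOR F = False ✓
M XOR U = F XOR F = False ✓
E XOR U = F XOR F = False ✓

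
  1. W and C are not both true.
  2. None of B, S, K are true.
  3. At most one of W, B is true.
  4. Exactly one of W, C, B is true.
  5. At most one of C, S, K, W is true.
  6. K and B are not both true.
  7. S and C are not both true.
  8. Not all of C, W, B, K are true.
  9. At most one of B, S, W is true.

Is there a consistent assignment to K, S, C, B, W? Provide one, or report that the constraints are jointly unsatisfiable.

K: False, S: False, C: True, B: False, W: False

  (1) W=F, C=T — not both ✓
  (2) {B, S, K}: 0 true — none ✓
  (3) {W, B}: 0 true — at most one ✓
  (4) {W, C, B}: 1 true — exactly one ✓
  (5) {C, S, K, W}: 1 true — at most one ✓
  (6) K=F, B=F — not both ✓
  (7) S=F, C=T — not both ✓
  (8) {C, W, B, K}: 1/4 true — not all ✓
  (9) {B, S, W}: 0 true — at most one ✓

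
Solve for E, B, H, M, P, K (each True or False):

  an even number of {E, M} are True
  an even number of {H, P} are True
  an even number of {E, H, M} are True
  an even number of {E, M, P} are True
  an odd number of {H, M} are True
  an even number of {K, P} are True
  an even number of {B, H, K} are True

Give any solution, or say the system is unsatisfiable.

E = True, B = False, H = False, M = True, P = False, K = False

{E, M}: 2 true → even ✓
{H, P}: 0 true → even ✓
{E, H, M}: 2 true → even ✓
{E, M, P}: 2 true → even ✓
{H, M}: 1 true → odd ✓
{K, P}: 0 true → even ✓
{B, H, K}: 0 true → even ✓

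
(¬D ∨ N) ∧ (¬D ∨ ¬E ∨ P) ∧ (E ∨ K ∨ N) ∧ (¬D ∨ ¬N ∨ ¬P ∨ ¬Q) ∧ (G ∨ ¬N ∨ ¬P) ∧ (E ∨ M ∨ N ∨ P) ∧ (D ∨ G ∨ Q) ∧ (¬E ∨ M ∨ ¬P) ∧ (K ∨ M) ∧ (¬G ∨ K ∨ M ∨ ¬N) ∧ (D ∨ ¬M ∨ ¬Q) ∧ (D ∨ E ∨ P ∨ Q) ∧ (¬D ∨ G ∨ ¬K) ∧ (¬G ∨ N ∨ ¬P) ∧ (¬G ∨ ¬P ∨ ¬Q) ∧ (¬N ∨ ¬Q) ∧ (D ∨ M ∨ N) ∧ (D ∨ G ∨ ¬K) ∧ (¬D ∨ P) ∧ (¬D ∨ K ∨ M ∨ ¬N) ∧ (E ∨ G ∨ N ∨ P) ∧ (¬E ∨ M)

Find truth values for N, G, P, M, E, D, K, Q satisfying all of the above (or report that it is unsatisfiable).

N = True, G = True, P = True, M = False, E = False, D = True, K = True, Q = False

Set N = True.
  then (¬N ∨ ¬Q) forces Q = False.
Try G = False:
  (G ∨ ¬N ∨ ¬P) forces P = False.
  (D ∨ G ∨ Q) forces D = True.
  clause (¬D ∨ P) is falsified — backtrack.
So G = True.
Set P = True.
Set M = False.
  then (¬E ∨ M ∨ ¬P) forces E = False.
  then (K ∨ M) forces K = True.
Set D = True.
All clauses satisfied.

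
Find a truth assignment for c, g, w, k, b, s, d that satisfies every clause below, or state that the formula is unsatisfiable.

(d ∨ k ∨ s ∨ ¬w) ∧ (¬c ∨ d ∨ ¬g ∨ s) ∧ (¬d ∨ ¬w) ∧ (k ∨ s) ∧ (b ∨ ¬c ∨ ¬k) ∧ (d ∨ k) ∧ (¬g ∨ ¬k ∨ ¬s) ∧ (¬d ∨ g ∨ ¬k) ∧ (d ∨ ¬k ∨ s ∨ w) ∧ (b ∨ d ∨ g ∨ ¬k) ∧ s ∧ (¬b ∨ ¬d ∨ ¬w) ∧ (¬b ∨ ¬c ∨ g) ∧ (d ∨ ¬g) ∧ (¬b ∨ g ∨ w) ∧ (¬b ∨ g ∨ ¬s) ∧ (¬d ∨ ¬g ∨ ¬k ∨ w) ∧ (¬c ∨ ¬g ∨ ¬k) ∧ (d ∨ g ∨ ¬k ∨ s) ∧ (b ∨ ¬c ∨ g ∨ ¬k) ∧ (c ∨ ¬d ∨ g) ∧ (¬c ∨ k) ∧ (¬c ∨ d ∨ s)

c=F; g=T; w=F; k=F; b=F; s=T; d=T

Unit clause (s) forces s = True.
Try c = True:
  (¬c ∨ k) forces k = True.
  (b ∨ ¬c ∨ ¬k) forces b = True.
  (¬g ∨ ¬k ∨ ¬s) forces g = False.
  clause (¬b ∨ ¬c ∨ g) is falsified — backtrack.
So c = False.
Try g = False:
  (¬b ∨ g ∨ ¬s) forces b = False.
  (c ∨ ¬d ∨ g) forces d = False.
  (d ∨ k) forces k = True.
  clause (b ∨ d ∨ g ∨ ¬k) is falsified — backtrack.
So g = True.
  then (¬g ∨ ¬k ∨ ¬s) forces k = False.
  then (d ∨ ¬g) forces d = True.
  then (¬d ∨ ¬w) forces w = False.
Set b = False.
All clauses satisfied.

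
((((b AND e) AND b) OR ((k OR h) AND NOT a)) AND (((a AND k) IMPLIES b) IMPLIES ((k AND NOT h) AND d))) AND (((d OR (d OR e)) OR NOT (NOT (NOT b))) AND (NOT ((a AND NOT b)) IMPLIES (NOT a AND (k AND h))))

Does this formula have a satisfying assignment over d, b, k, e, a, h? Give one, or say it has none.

Case k = True: the formula simplifies to ((((b AND e) AND b) OR NOT a) AND ((a IMPLIES b) IMPLIES (NOT h AND d))) AND (((d OR (d OR e)) OR NOT (NOT (NOT b))) AND (NOT ((a AND NOT b)) IMPLIES (NOT a AND h))).
  b = True: simplifies to ((e OR NOT a) AND (NOT h AND d)) AND ((d OR (d OR e)) AND (NOT a AND h)).
    h = True: the conjunct NOT h is False.
    h = False: the conjunct h is False.
  b = False: simplifies to (NOT a AND (NOT a IMPLIES (NOT h AND d))) AND (NOT a IMPLIES (NOT a AND h)).
    a = True: the conjunct NOT a is False.
    a = False: simplifies to (NOT h AND d) AND h.
      h = True: the conjunct NOT h is False.
      h = False: the conjunct h is False.
Case k = False: the conjunct ((a AND k) IMPLIES b) IMPLIES ((k AND NOT h) AND d) becomes (False IMPLIES b) IMPLIES (False AND d) = False.
Both cases fail — unsatisfiable.

No satisfying assignment exists.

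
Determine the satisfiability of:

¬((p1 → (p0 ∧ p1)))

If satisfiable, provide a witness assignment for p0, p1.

p0: False; p1: True

  ¬((p1 → (p0 ∧ p1))) = True
    p1 → (p0 ∧ p1) = False
      p0 ∧ p1 = False
The formula evaluates to True.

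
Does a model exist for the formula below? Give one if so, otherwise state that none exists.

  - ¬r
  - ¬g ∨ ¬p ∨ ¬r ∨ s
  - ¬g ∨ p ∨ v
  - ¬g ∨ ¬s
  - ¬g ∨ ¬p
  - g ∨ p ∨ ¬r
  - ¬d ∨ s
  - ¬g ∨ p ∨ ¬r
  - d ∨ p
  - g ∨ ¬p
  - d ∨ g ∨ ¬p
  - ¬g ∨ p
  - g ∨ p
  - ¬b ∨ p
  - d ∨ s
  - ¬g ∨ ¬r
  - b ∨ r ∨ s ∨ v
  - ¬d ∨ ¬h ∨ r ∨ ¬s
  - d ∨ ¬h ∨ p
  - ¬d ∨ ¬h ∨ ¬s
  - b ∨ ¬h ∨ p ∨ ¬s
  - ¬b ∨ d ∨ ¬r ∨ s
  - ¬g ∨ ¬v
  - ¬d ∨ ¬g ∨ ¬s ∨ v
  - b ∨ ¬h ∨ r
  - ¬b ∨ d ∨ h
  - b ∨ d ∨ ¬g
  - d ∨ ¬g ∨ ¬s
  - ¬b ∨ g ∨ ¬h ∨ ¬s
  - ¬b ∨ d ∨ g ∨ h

No satisfying assignment exists.

Case s = True:
  (¬r) forces r = False.
  (¬g ∨ ¬s) forces g = False.
  (g ∨ ¬p) forces p = False.
  Clause (g ∨ p) is falsified — contradiction.
Case s = False:
  (¬r) forces r = False.
  (¬d ∨ s) forces d = False.
  Clause (d ∨ s) is falsified — contradiction.
Both cases fail, so the formula is unsatisfiable.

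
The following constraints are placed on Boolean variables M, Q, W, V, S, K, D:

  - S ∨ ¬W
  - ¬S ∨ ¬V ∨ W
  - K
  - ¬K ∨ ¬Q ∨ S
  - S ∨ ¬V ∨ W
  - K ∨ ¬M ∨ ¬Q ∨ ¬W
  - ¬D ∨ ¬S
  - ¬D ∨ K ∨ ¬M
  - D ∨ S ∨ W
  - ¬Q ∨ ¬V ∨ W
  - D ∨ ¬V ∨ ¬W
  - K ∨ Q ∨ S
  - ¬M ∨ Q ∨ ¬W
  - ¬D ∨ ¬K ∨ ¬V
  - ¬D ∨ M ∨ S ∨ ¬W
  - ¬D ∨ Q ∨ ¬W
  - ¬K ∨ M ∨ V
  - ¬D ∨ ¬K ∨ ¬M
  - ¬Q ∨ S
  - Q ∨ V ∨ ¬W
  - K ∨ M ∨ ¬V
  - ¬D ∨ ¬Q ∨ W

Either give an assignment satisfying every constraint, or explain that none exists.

M = True, Q = True, W = True, V = False, S = True, K = True, D = False

Unit clause (K) forces K = True.
Try M = False:
  (¬K ∨ M ∨ V) forces V = True.
  (¬D ∨ ¬K ∨ ¬V) forces D = False.
  (D ∨ ¬V ∨ ¬W) forces W = False.
  (¬S ∨ ¬V ∨ W) forces S = False.
  clause (S ∨ ¬V ∨ W) is falsified — backtrack.
So M = True.
  then (¬D ∨ ¬K ∨ ¬M) forces D = False.
Set Q = True.
  then (¬K ∨ ¬Q ∨ S) forces S = True.
Set W = True.
  then (D ∨ ¬V ∨ ¬W) forces V = False.
All clauses satisfied.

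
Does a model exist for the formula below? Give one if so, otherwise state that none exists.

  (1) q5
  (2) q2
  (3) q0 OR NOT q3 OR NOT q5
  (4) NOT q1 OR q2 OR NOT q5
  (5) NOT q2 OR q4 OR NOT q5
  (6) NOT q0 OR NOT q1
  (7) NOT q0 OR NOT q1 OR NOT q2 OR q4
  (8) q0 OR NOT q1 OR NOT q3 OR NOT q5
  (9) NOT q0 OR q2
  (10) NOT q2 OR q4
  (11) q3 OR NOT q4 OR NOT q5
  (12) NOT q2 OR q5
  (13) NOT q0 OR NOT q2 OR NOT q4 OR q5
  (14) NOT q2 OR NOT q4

Case q2 = True:
  (q5) forces q5 = True.
  (NOT q2 OR q4 OR NOT q5) forces q4 = True.
  Clause (NOT q2 OR NOT q4) is falsified — contradiction.
Case q2 = False:
  Clause (q2) is falsified — contradiction.
Both cases fail, so the formula is unsatisfiable.

No satisfying assignment exists.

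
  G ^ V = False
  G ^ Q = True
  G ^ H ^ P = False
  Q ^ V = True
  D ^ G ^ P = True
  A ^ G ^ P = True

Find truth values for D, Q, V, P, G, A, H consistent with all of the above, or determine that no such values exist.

D: False, Q: True, V: False, P: True, G: False, A: False, H: True

G ^ V = F ^ F = False ✓
G ^ Q = F ^ T = True ✓
G ^ H ^ P = F ^ T ^ T = False ✓
Q ^ V = T ^ F = True ✓
D ^ G ^ P = F ^ F ^ T = True ✓
A ^ G ^ P = F ^ F ^ T = True ✓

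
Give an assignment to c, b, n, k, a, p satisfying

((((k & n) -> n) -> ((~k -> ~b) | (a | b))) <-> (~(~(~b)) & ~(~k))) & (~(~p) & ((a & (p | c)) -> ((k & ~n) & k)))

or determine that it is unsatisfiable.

c: True, b: False, n: False, k: True, a: True, p: True

  (((k & n) -> n) -> ((~k -> ~b) | (a | b))) <-> (~(~(~b)) & ~(~k)) = True
    ((k & n) -> n) -> ((~k -> ~b) | (a | b)) = True
      (k & n) -> n = True
        k & n = False
      (~k -> ~b) | (a | b) = True
        ~k -> ~b = True
          ~k = False
          ~b = True
        a | b = True
    ~(~(~b)) & ~(~k) = True
      ~(~(~b)) = True
        ~(~b) = False
          ~b = True
      ~(~k) = True
        ~k = False
  ~(~p) & ((a & (p | c)) -> ((k & ~n) & k)) = True
    ~(~p) = True
      ~p = False
    (a & (p | c)) -> ((k & ~n) & k) = True
      a & (p | c) = True
        p | c = True
      (k & ~n) & k = True
        k & ~n = True
          ~n = True
Both conjuncts True, so the formula holds.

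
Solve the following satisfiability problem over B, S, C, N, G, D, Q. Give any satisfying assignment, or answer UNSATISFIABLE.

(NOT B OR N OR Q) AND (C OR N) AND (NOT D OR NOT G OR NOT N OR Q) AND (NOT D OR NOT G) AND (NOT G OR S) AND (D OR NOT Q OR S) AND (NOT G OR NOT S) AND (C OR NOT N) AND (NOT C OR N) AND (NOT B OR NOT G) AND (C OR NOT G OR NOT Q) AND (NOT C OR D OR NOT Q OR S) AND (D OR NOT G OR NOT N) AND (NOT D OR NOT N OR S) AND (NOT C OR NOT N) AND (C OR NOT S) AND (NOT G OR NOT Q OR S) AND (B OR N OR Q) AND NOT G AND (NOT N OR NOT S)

Case C = True:
  (NOT C OR N) forces N = True.
  Clause (NOT C OR NOT N) is falsified — contradiction.
Case C = False:
  (C OR N) forces N = True.
  Clause (C OR NOT N) is falsified — contradiction.
Both cases fail, so the formula is unsatisfiable.

Unsatisfiable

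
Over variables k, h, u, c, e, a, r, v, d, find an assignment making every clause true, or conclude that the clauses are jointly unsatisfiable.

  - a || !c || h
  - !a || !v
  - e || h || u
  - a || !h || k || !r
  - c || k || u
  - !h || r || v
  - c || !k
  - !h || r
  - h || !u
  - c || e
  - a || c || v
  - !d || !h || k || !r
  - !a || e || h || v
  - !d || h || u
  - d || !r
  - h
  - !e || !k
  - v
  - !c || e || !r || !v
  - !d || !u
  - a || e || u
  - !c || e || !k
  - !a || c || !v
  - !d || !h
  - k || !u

Case h = True:
  (!h || r) forces r = True.
  (d || !r) forces d = True.
  Clause (!d || !h) is falsified — contradiction.
Case h = False:
  Clause (h) is falsified — contradiction.
Both cases fail, so the formula is unsatisfiable.

No satisfying assignment exists.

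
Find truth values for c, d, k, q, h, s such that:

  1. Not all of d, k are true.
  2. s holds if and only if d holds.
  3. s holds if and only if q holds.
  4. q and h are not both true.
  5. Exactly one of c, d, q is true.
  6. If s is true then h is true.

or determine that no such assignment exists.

c = True, d = False, k = True, q = False, h = False, s = False

  (1) {d, k}: 1/2 true — not all ✓
  (2) s=F, d=F — same ✓
  (3) s=F, q=F — same ✓
  (4) q=F, h=F — not both ✓
  (5) {c, d, q}: 1 true — exactly one ✓
  (6) s=F ⇒ h: vacuous ✓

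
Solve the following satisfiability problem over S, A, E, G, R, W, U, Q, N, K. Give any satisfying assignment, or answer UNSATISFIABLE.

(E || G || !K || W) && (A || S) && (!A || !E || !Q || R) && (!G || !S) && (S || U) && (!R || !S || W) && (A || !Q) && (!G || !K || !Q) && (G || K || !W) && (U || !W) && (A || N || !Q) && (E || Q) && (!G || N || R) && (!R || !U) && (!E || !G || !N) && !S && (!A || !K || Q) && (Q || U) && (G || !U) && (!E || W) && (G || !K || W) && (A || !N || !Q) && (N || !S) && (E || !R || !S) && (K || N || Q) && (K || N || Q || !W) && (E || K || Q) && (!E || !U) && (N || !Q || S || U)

Unit clause (!S) forces S = False.
In (A || S) only A is left, so A = True.
In (S || U) only U is left, so U = True.
In (!R || !U) only !R is left, so R = False.
In (G || !U) only G is left, so G = True.
In (!E || !U) only !E is left, so E = False.
In (E || Q) only Q is left, so Q = True.
In (!G || N || R) only N is left, so N = True.
In (!G || !K || !Q) only !K is left, so K = False.
Set W = False.
All clauses satisfied.

S = False, A = True, E = False, G = True, R = False, W = False, U = True, Q = True, N = True, K = False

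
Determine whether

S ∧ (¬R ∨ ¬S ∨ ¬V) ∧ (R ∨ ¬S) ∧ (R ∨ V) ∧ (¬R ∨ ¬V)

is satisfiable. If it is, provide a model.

S=T, R=T, V=F

Unit clause (S) forces S = True.
In (R ∨ ¬S) only R is left, so R = True.
In (¬R ∨ ¬V) only ¬V is left, so V = False.
Check each clause:
  (S): S holds.
  (¬R ∨ ¬S ∨ ¬V): ¬V holds.
  (R ∨ ¬S): R holds.
  (R ∨ V): R holds.
  (¬R ∨ ¬V): ¬V holds.
All clauses satisfied.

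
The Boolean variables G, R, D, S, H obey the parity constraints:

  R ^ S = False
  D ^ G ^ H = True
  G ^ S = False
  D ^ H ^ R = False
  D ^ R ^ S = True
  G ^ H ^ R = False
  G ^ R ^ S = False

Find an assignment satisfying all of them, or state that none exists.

Unsatisfiable

Adding constraints 1, 2, 3, 4 mod 2: every variable appears an even number of times on the left, so the left side is 0.
But the right sides sum to 1 (mod 2). 0 ≠ 1 — the system is inconsistent.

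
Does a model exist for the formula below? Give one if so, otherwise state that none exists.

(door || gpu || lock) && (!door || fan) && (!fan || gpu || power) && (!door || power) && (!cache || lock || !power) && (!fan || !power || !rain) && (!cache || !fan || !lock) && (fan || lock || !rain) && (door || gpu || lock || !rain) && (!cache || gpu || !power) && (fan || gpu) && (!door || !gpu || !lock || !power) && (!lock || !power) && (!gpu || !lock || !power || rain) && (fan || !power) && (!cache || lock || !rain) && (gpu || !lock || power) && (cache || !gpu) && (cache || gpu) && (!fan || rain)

rain=F, door=F, cache=T, power=F, lock=T, gpu=T, fan=F

Set rain = False.
  then (!fan || rain) forces fan = False.
  then (!door || fan) forces door = False.
  then (fan || gpu) forces gpu = True.
  then (fan || !power) forces power = False.
  then (cache || !gpu) forces cache = True.
Set lock = True.
All clauses satisfied.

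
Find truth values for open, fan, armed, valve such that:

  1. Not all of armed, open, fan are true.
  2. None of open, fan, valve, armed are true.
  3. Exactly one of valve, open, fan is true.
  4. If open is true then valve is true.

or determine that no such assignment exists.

Unsatisfiable — no assignment works.

Case valve = True:
  Constraint (2) is violated (valve=T) — contradiction.
Case valve = False:
  (2) forces open = False.
  (2) forces fan = False.
  Constraint (3) is violated (valve=F, open=F, fan=F) — contradiction.
Both cases fail — unsatisfiable.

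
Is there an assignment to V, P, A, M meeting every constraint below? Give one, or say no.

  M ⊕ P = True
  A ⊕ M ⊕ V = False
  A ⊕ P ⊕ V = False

Adding constraints 1, 2, 3 mod 2: every variable appears an even number of times on the left, so the left side is 0.
But the right sides sum to 1 (mod 2). 0 ≠ 1 — the system is inconsistent.

No satisfying assignment exists.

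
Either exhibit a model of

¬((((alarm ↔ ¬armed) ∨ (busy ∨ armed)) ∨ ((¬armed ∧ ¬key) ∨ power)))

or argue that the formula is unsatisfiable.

key = True, busy = False, armed = False, alarm = False, power = False

  ¬((((alarm ↔ ¬armed) ∨ (busy ∨ armed)) ∨ ((¬armed ∧ ¬key) ∨ power))) = True
    ((alarm ↔ ¬armed) ∨ (busy ∨ armed)) ∨ ((¬armed ∧ ¬key) ∨ power) = False
      (alarm ↔ ¬armed) ∨ (busy ∨ armed) = False
        alarm ↔ ¬armed = False
          ¬armed = True
        busy ∨ armed = False
      (¬armed ∧ ¬key) ∨ power = False
        ¬armed ∧ ¬key = False
          ¬armed = True
          ¬key = False
The formula evaluates to True.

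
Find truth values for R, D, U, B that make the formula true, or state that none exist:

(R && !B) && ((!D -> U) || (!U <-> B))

R=T, D=T, U=F, B=F

  R && !B = True
    !B = True
  (!D -> U) || (!U <-> B) = True
    !D -> U = True
      !D = False
    !U <-> B = False
      !U = True
Both conjuncts True, so the formula holds.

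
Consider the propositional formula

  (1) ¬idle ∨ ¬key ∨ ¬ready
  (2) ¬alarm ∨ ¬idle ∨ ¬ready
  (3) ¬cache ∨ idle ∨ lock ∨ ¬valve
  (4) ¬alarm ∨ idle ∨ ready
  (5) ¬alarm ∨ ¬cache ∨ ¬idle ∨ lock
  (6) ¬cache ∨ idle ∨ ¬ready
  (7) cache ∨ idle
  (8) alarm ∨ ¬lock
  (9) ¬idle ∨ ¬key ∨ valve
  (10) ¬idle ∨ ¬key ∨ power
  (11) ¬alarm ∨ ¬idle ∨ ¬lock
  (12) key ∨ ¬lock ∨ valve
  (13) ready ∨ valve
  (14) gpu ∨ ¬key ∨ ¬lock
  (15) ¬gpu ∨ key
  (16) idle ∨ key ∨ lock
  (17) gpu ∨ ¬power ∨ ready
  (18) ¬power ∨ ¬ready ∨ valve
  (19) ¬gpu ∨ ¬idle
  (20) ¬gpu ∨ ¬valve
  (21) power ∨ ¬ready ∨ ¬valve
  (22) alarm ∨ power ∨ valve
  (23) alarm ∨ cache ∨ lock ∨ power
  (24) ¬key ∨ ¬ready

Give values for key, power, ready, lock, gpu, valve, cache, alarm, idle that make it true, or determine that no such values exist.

key=F, power=F, ready=F, lock=F, gpu=F, valve=T, cache=T, alarm=F, idle=T

Set key = False.
  then (¬gpu ∨ key) forces gpu = False.
Set power = False.
Set ready = False.
  then (ready ∨ valve) forces valve = True.
Try lock = True:
  (alarm ∨ ¬lock) forces alarm = True.
  (¬alarm ∨ idle ∨ ready) forces idle = True.
  clause (¬alarm ∨ ¬idle ∨ ¬lock) is falsified — backtrack.
So lock = False.
  then (idle ∨ key ∨ lock) forces idle = True.
Set cache = True.
  then (¬alarm ∨ ¬cache ∨ ¬idle ∨ lock) forces alarm = False.
All clauses satisfied.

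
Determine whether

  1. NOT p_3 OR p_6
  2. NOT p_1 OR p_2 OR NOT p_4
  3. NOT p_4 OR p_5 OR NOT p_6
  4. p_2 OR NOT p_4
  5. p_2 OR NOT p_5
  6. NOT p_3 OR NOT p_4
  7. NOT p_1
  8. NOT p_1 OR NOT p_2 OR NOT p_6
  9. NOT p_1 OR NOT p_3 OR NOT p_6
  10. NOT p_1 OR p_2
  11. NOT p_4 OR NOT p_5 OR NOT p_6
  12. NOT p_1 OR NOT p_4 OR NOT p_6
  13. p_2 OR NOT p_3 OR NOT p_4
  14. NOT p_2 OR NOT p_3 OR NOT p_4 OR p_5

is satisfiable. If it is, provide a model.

p_1 = False; p_2 = True; p_3 = False; p_4 = True; p_5 = True; p_6 = False

Unit clause (NOT p_1) forces p_1 = False.
Set p_2 = True.
Set p_3 = False.
Set p_4 = True.
Set p_5 = True.
  then (NOT p_4 OR NOT p_5 OR NOT p_6) forces p_6 = False.
All clauses satisfied.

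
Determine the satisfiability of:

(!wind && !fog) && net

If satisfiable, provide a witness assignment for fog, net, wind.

fog: False, net: True, wind: False

  !wind && !fog = True
    !wind = True
    !fog = True
Both conjuncts True, so the formula holds.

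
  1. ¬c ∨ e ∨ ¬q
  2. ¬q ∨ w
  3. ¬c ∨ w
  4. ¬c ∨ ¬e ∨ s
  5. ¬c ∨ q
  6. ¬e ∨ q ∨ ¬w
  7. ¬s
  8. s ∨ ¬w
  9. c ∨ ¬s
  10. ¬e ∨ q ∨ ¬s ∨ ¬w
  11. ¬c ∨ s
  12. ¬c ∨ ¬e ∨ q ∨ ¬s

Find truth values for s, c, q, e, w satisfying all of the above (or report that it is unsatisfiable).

Unit clause (¬s) forces s = False.
In (s ∨ ¬w) only ¬w is left, so w = False.
In (¬c ∨ s) only ¬c is left, so c = False.
In (¬q ∨ w) only ¬q is left, so q = False.
Set e = False.
All clauses satisfied.

s = False; c = False; q = False; e = False; w = False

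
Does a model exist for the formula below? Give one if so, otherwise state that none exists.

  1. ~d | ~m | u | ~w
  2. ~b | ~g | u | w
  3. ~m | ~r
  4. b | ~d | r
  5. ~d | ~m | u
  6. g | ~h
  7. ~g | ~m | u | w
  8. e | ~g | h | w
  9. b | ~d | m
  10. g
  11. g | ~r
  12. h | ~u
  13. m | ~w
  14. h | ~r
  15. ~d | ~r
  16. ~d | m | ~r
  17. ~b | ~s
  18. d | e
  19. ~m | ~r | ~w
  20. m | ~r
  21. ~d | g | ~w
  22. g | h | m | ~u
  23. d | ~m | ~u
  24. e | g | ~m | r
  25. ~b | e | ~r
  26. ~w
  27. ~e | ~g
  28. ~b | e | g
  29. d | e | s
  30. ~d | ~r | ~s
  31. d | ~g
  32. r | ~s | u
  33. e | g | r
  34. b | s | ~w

d = True; g = True; u = True; s = False; m = True; h = True; w = False; e = False; b = True; r = False

Unit clause (g) forces g = True.
Unit clause (~w) forces w = False.
In (~e | ~g) only ~e is left, so e = False.
In (d | ~g) only d is left, so d = True.
In (e | ~g | h | w) only h is left, so h = True.
In (~d | ~r) only ~r is left, so r = False.
In (b | ~d | r) only b is left, so b = True.
In (~b | ~s) only ~s is left, so s = False.
In (~b | ~g | u | w) only u is left, so u = True.
Set m = True.
All clauses satisfied.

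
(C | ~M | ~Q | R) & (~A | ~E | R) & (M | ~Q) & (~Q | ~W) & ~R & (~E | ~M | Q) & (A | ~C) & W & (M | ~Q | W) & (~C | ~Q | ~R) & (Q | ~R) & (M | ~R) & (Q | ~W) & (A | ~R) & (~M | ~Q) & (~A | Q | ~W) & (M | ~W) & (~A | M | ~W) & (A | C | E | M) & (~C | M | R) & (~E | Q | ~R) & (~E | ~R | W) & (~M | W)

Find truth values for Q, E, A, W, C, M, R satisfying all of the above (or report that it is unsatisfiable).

UNSATISFIABLE

Case W = True:
  (~Q | ~W) forces Q = False.
  Clause (Q | ~W) is falsified — contradiction.
Case W = False:
  Clause (W) is falsified — contradiction.
Both cases fail, so the formula is unsatisfiable.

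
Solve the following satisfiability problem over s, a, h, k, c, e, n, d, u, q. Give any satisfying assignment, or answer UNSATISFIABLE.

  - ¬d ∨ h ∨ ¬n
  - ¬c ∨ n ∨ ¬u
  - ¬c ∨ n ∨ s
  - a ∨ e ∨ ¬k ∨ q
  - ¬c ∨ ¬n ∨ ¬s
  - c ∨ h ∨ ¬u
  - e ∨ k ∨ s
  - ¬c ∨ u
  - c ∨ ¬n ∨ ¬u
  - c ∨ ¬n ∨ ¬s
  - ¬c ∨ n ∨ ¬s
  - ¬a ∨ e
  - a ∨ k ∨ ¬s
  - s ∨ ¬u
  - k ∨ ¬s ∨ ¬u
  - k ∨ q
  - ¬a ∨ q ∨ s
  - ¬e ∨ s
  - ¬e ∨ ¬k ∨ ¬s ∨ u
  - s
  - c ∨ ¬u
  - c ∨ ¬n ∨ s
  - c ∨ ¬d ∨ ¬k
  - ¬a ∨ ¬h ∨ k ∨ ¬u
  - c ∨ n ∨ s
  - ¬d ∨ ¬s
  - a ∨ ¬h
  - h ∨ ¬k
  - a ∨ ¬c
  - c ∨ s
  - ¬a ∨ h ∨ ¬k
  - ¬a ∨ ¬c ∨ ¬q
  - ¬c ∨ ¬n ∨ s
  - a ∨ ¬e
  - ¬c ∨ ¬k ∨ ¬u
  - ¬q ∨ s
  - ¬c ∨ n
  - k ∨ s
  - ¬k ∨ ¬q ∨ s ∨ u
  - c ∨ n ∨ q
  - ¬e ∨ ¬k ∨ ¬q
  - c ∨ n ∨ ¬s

Unsatisfiable

Case n = True:
  (s) forces s = True.
  (¬c ∨ ¬n ∨ ¬s) forces c = False.
  Clause (c ∨ ¬n ∨ ¬s) is falsified — contradiction.
Case n = False:
  (s) forces s = True.
  (¬c ∨ n ∨ ¬s) forces c = False.
  Clause (c ∨ n ∨ ¬s) is falsified — contradiction.
Both cases fail, so the formula is unsatisfiable.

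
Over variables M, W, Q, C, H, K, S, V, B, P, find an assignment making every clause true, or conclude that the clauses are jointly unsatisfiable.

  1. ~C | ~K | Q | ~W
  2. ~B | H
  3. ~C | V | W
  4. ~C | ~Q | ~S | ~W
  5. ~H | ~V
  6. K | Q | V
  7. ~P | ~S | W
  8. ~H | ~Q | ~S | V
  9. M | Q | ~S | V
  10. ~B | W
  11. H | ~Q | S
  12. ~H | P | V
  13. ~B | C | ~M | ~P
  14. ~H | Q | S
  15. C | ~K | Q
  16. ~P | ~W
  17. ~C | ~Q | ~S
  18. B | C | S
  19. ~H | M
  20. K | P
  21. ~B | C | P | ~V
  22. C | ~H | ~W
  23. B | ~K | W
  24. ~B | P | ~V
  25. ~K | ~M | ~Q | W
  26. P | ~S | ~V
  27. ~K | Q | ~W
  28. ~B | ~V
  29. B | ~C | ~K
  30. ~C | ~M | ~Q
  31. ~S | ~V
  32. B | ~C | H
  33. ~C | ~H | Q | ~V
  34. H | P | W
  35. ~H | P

M=F; W=T; Q=T; C=F; H=F; K=T; S=T; V=F; B=F; P=F

Set M = False.
  then (~H | M) forces H = False.
  then (~B | H) forces B = False.
  then (B | ~C | H) forces C = False.
  then (B | C | S) forces S = True.
  then (~S | ~V) forces V = False.
  then (M | Q | ~S | V) forces Q = True.
Set W = True.
  then (~P | ~W) forces P = False.
  then (K | P) forces K = True.
All clauses satisfied.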